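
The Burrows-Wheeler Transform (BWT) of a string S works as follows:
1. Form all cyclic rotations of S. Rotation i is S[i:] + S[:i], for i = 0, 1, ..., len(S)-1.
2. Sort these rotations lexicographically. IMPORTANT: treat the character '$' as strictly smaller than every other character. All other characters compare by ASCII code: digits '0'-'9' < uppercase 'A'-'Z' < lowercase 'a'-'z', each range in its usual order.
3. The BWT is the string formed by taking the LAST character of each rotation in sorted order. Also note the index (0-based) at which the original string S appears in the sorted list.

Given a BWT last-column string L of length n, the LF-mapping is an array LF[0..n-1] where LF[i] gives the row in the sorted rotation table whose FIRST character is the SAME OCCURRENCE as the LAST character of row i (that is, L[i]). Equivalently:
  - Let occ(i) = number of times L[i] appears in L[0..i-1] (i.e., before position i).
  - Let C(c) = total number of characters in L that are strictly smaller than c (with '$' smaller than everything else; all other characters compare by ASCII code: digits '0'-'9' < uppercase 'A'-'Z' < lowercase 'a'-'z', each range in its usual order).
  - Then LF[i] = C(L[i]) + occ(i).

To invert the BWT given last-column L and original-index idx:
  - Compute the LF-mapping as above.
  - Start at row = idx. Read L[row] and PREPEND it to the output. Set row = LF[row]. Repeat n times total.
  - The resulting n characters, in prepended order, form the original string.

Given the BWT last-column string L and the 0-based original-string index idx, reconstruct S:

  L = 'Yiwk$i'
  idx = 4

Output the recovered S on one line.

Answer: kiwiY$

Derivation:
LF mapping: 1 2 5 4 0 3
Walk LF starting at row 4, prepending L[row]:
  step 1: row=4, L[4]='$', prepend. Next row=LF[4]=0
  step 2: row=0, L[0]='Y', prepend. Next row=LF[0]=1
  step 3: row=1, L[1]='i', prepend. Next row=LF[1]=2
  step 4: row=2, L[2]='w', prepend. Next row=LF[2]=5
  step 5: row=5, L[5]='i', prepend. Next row=LF[5]=3
  step 6: row=3, L[3]='k', prepend. Next row=LF[3]=4
Reversed output: kiwiY$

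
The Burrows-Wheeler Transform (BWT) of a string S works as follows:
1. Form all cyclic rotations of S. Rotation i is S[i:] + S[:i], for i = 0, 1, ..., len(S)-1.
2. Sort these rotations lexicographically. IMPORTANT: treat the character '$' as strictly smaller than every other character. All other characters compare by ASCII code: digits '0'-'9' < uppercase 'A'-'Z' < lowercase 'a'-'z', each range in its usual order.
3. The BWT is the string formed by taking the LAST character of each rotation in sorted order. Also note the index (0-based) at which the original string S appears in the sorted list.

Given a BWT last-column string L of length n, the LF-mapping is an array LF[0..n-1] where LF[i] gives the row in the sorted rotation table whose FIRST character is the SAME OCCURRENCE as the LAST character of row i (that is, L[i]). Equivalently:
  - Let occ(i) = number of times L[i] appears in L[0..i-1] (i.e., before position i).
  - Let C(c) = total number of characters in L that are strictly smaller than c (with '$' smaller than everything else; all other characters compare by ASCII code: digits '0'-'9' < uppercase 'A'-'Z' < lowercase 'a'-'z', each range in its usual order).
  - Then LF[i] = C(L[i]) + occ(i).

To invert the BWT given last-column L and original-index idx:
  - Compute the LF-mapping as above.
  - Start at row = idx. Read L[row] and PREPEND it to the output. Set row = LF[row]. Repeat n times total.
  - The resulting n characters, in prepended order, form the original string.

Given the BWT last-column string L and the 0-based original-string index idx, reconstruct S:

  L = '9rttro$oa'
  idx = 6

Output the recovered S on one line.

LF mapping: 1 5 7 8 6 3 0 4 2
Walk LF starting at row 6, prepending L[row]:
  step 1: row=6, L[6]='$', prepend. Next row=LF[6]=0
  step 2: row=0, L[0]='9', prepend. Next row=LF[0]=1
  step 3: row=1, L[1]='r', prepend. Next row=LF[1]=5
  step 4: row=5, L[5]='o', prepend. Next row=LF[5]=3
  step 5: row=3, L[3]='t', prepend. Next row=LF[3]=8
  step 6: row=8, L[8]='a', prepend. Next row=LF[8]=2
  step 7: row=2, L[2]='t', prepend. Next row=LF[2]=7
  step 8: row=7, L[7]='o', prepend. Next row=LF[7]=4
  step 9: row=4, L[4]='r', prepend. Next row=LF[4]=6
Reversed output: rotator9$

Answer: rotator9$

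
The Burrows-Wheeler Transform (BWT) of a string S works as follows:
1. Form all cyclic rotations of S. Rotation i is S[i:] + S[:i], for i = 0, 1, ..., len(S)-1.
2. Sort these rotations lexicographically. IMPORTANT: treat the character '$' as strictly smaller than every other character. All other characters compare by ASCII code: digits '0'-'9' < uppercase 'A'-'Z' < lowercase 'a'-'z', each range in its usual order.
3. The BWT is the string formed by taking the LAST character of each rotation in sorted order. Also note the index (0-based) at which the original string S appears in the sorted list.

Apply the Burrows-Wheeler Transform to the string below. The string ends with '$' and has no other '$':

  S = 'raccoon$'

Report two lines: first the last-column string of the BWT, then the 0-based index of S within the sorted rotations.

All 8 rotations (rotation i = S[i:]+S[:i]):
  rot[0] = raccoon$
  rot[1] = accoon$r
  rot[2] = ccoon$ra
  rot[3] = coon$rac
  rot[4] = oon$racc
  rot[5] = on$racco
  rot[6] = n$raccoo
  rot[7] = $raccoon
Sorted (with $ < everything):
  sorted[0] = $raccoon  (last char: 'n')
  sorted[1] = accoon$r  (last char: 'r')
  sorted[2] = ccoon$ra  (last char: 'a')
  sorted[3] = coon$rac  (last char: 'c')
  sorted[4] = n$raccoo  (last char: 'o')
  sorted[5] = on$racco  (last char: 'o')
  sorted[6] = oon$racc  (last char: 'c')
  sorted[7] = raccoon$  (last char: '$')
Last column: nracooc$
Original string S is at sorted index 7

Answer: nracooc$
7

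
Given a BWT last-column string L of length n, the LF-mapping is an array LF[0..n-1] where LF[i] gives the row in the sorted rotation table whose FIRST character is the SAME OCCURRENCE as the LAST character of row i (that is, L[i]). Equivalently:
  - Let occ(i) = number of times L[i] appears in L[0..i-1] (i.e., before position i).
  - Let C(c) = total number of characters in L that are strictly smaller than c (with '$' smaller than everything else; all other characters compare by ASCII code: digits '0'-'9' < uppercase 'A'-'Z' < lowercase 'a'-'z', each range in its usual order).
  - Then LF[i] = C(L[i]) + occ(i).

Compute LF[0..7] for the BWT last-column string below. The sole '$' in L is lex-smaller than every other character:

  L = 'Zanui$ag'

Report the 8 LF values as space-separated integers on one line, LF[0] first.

Char counts: '$':1, 'Z':1, 'a':2, 'g':1, 'i':1, 'n':1, 'u':1
C (first-col start): C('$')=0, C('Z')=1, C('a')=2, C('g')=4, C('i')=5, C('n')=6, C('u')=7
L[0]='Z': occ=0, LF[0]=C('Z')+0=1+0=1
L[1]='a': occ=0, LF[1]=C('a')+0=2+0=2
L[2]='n': occ=0, LF[2]=C('n')+0=6+0=6
L[3]='u': occ=0, LF[3]=C('u')+0=7+0=7
L[4]='i': occ=0, LF[4]=C('i')+0=5+0=5
L[5]='$': occ=0, LF[5]=C('$')+0=0+0=0
L[6]='a': occ=1, LF[6]=C('a')+1=2+1=3
L[7]='g': occ=0, LF[7]=C('g')+0=4+0=4

Answer: 1 2 6 7 5 0 3 4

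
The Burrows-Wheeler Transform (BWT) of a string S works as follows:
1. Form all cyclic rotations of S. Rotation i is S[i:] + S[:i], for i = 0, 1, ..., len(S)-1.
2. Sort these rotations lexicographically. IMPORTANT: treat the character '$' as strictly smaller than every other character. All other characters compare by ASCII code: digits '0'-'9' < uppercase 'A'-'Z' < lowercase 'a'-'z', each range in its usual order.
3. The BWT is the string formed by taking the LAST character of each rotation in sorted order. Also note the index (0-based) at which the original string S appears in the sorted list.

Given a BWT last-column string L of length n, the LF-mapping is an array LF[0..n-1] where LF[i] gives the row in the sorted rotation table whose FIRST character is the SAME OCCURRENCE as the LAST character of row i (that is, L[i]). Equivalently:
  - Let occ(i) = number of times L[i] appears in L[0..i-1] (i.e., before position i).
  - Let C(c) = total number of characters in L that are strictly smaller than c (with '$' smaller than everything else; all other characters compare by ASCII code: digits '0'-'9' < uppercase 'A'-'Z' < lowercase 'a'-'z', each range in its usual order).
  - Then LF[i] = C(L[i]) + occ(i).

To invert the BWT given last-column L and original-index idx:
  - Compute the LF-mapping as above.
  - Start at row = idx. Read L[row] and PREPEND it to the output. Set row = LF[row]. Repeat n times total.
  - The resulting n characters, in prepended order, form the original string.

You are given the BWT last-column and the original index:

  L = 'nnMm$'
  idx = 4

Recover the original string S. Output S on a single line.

LF mapping: 3 4 1 2 0
Walk LF starting at row 4, prepending L[row]:
  step 1: row=4, L[4]='$', prepend. Next row=LF[4]=0
  step 2: row=0, L[0]='n', prepend. Next row=LF[0]=3
  step 3: row=3, L[3]='m', prepend. Next row=LF[3]=2
  step 4: row=2, L[2]='M', prepend. Next row=LF[2]=1
  step 5: row=1, L[1]='n', prepend. Next row=LF[1]=4
Reversed output: nMmn$

Answer: nMmn$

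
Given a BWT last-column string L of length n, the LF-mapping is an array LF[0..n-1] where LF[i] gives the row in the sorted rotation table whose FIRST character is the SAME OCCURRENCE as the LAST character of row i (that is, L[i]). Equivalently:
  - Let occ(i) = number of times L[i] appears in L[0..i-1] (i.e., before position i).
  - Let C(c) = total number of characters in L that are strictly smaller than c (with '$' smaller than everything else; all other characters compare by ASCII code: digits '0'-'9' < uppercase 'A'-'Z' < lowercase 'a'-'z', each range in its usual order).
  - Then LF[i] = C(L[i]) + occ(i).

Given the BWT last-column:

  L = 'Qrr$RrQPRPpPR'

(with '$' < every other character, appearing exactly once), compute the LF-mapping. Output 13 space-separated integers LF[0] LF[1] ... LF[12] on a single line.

Answer: 4 10 11 0 6 12 5 1 7 2 9 3 8

Derivation:
Char counts: '$':1, 'P':3, 'Q':2, 'R':3, 'p':1, 'r':3
C (first-col start): C('$')=0, C('P')=1, C('Q')=4, C('R')=6, C('p')=9, C('r')=10
L[0]='Q': occ=0, LF[0]=C('Q')+0=4+0=4
L[1]='r': occ=0, LF[1]=C('r')+0=10+0=10
L[2]='r': occ=1, LF[2]=C('r')+1=10+1=11
L[3]='$': occ=0, LF[3]=C('$')+0=0+0=0
L[4]='R': occ=0, LF[4]=C('R')+0=6+0=6
L[5]='r': occ=2, LF[5]=C('r')+2=10+2=12
L[6]='Q': occ=1, LF[6]=C('Q')+1=4+1=5
L[7]='P': occ=0, LF[7]=C('P')+0=1+0=1
L[8]='R': occ=1, LF[8]=C('R')+1=6+1=7
L[9]='P': occ=1, LF[9]=C('P')+1=1+1=2
L[10]='p': occ=0, LF[10]=C('p')+0=9+0=9
L[11]='P': occ=2, LF[11]=C('P')+2=1+2=3
L[12]='R': occ=2, LF[12]=C('R')+2=6+2=8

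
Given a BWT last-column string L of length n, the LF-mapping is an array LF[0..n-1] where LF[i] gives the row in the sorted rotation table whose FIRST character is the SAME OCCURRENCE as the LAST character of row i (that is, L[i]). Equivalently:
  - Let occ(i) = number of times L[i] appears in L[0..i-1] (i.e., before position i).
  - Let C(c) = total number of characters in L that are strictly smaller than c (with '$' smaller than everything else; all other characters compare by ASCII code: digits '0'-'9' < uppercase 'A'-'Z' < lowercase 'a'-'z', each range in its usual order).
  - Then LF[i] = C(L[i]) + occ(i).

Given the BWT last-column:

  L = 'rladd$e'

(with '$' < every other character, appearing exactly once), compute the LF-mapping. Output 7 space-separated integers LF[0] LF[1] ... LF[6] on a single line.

Answer: 6 5 1 2 3 0 4

Derivation:
Char counts: '$':1, 'a':1, 'd':2, 'e':1, 'l':1, 'r':1
C (first-col start): C('$')=0, C('a')=1, C('d')=2, C('e')=4, C('l')=5, C('r')=6
L[0]='r': occ=0, LF[0]=C('r')+0=6+0=6
L[1]='l': occ=0, LF[1]=C('l')+0=5+0=5
L[2]='a': occ=0, LF[2]=C('a')+0=1+0=1
L[3]='d': occ=0, LF[3]=C('d')+0=2+0=2
L[4]='d': occ=1, LF[4]=C('d')+1=2+1=3
L[5]='$': occ=0, LF[5]=C('$')+0=0+0=0
L[6]='e': occ=0, LF[6]=C('e')+0=4+0=4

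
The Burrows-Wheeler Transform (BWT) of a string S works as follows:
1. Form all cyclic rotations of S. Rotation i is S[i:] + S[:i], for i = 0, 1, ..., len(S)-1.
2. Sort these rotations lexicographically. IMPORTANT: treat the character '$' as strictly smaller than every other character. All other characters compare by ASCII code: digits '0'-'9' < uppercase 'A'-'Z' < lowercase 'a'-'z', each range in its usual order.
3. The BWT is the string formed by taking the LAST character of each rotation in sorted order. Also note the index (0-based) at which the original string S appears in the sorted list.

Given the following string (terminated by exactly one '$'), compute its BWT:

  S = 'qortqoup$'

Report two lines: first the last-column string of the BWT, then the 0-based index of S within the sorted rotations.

Answer: pqqu$toro
4

Derivation:
All 9 rotations (rotation i = S[i:]+S[:i]):
  rot[0] = qortqoup$
  rot[1] = ortqoup$q
  rot[2] = rtqoup$qo
  rot[3] = tqoup$qor
  rot[4] = qoup$qort
  rot[5] = oup$qortq
  rot[6] = up$qortqo
  rot[7] = p$qortqou
  rot[8] = $qortqoup
Sorted (with $ < everything):
  sorted[0] = $qortqoup  (last char: 'p')
  sorted[1] = ortqoup$q  (last char: 'q')
  sorted[2] = oup$qortq  (last char: 'q')
  sorted[3] = p$qortqou  (last char: 'u')
  sorted[4] = qortqoup$  (last char: '$')
  sorted[5] = qoup$qort  (last char: 't')
  sorted[6] = rtqoup$qo  (last char: 'o')
  sorted[7] = tqoup$qor  (last char: 'r')
  sorted[8] = up$qortqo  (last char: 'o')
Last column: pqqu$toro
Original string S is at sorted index 4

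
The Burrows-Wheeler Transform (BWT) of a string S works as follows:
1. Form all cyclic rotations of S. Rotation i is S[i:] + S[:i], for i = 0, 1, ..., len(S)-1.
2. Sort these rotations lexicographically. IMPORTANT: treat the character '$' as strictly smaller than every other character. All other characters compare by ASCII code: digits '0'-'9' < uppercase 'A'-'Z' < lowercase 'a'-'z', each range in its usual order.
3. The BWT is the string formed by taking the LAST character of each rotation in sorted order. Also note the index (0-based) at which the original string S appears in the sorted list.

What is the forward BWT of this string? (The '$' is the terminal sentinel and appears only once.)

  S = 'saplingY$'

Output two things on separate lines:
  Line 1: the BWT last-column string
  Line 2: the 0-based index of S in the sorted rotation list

All 9 rotations (rotation i = S[i:]+S[:i]):
  rot[0] = saplingY$
  rot[1] = aplingY$s
  rot[2] = plingY$sa
  rot[3] = lingY$sap
  rot[4] = ingY$sapl
  rot[5] = ngY$sapli
  rot[6] = gY$saplin
  rot[7] = Y$sapling
  rot[8] = $saplingY
Sorted (with $ < everything):
  sorted[0] = $saplingY  (last char: 'Y')
  sorted[1] = Y$sapling  (last char: 'g')
  sorted[2] = aplingY$s  (last char: 's')
  sorted[3] = gY$saplin  (last char: 'n')
  sorted[4] = ingY$sapl  (last char: 'l')
  sorted[5] = lingY$sap  (last char: 'p')
  sorted[6] = ngY$sapli  (last char: 'i')
  sorted[7] = plingY$sa  (last char: 'a')
  sorted[8] = saplingY$  (last char: '$')
Last column: Ygsnlpia$
Original string S is at sorted index 8

Answer: Ygsnlpia$
8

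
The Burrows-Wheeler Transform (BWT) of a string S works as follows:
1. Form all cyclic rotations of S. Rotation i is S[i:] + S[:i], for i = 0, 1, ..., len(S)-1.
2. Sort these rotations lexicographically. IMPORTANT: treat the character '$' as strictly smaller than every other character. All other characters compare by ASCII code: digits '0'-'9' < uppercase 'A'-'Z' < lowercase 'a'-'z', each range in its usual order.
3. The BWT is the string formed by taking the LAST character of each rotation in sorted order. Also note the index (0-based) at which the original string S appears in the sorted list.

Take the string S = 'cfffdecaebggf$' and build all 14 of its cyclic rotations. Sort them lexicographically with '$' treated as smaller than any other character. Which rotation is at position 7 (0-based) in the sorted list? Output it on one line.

All 14 rotations (rotation i = S[i:]+S[:i]):
  rot[0] = cfffdecaebggf$
  rot[1] = fffdecaebggf$c
  rot[2] = ffdecaebggf$cf
  rot[3] = fdecaebggf$cff
  rot[4] = decaebggf$cfff
  rot[5] = ecaebggf$cfffd
  rot[6] = caebggf$cfffde
  rot[7] = aebggf$cfffdec
  rot[8] = ebggf$cfffdeca
  rot[9] = bggf$cfffdecae
  rot[10] = ggf$cfffdecaeb
  rot[11] = gf$cfffdecaebg
  rot[12] = f$cfffdecaebgg
  rot[13] = $cfffdecaebggf
Sorted (with $ < everything):
  sorted[0] = $cfffdecaebggf
  sorted[1] = aebggf$cfffdec
  sorted[2] = bggf$cfffdecae
  sorted[3] = caebggf$cfffde
  sorted[4] = cfffdecaebggf$
  sorted[5] = decaebggf$cfff
  sorted[6] = ebggf$cfffdeca
  sorted[7] = ecaebggf$cfffd
  sorted[8] = f$cfffdecaebgg
  sorted[9] = fdecaebggf$cff
  sorted[10] = ffdecaebggf$cf
  sorted[11] = fffdecaebggf$c
  sorted[12] = gf$cfffdecaebg
  sorted[13] = ggf$cfffdecaeb
sorted[7] = ecaebggf$cfffd

Answer: ecaebggf$cfffd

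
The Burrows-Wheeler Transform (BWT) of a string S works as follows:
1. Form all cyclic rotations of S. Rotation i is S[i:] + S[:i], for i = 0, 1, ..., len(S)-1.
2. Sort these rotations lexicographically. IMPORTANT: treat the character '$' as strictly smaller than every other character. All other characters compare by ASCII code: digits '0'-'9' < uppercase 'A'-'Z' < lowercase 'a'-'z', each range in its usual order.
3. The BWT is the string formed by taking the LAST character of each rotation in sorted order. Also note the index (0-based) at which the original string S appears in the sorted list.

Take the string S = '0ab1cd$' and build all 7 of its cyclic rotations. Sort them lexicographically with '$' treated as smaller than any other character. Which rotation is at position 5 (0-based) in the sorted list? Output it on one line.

Answer: cd$0ab1

Derivation:
All 7 rotations (rotation i = S[i:]+S[:i]):
  rot[0] = 0ab1cd$
  rot[1] = ab1cd$0
  rot[2] = b1cd$0a
  rot[3] = 1cd$0ab
  rot[4] = cd$0ab1
  rot[5] = d$0ab1c
  rot[6] = $0ab1cd
Sorted (with $ < everything):
  sorted[0] = $0ab1cd
  sorted[1] = 0ab1cd$
  sorted[2] = 1cd$0ab
  sorted[3] = ab1cd$0
  sorted[4] = b1cd$0a
  sorted[5] = cd$0ab1
  sorted[6] = d$0ab1c
sorted[5] = cd$0ab1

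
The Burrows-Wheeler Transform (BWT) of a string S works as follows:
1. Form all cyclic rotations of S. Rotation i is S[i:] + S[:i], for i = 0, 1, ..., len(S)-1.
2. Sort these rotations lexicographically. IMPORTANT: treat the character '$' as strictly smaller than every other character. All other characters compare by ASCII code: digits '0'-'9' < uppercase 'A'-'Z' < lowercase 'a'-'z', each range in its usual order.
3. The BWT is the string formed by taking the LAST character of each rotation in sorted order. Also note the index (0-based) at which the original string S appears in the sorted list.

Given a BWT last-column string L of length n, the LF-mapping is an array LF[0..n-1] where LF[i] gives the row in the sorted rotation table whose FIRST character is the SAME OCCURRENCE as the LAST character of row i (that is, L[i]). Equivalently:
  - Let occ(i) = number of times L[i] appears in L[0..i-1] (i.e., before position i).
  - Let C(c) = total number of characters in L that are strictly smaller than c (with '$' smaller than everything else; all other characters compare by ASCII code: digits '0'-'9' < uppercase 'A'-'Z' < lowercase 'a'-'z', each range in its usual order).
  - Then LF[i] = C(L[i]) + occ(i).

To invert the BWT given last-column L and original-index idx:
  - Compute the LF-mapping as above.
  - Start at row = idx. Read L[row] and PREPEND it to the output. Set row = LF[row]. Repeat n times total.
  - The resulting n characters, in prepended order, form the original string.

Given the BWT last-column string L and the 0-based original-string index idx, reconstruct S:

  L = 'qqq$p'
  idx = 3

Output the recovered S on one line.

Answer: qpqq$

Derivation:
LF mapping: 2 3 4 0 1
Walk LF starting at row 3, prepending L[row]:
  step 1: row=3, L[3]='$', prepend. Next row=LF[3]=0
  step 2: row=0, L[0]='q', prepend. Next row=LF[0]=2
  step 3: row=2, L[2]='q', prepend. Next row=LF[2]=4
  step 4: row=4, L[4]='p', prepend. Next row=LF[4]=1
  step 5: row=1, L[1]='q', prepend. Next row=LF[1]=3
Reversed output: qpqq$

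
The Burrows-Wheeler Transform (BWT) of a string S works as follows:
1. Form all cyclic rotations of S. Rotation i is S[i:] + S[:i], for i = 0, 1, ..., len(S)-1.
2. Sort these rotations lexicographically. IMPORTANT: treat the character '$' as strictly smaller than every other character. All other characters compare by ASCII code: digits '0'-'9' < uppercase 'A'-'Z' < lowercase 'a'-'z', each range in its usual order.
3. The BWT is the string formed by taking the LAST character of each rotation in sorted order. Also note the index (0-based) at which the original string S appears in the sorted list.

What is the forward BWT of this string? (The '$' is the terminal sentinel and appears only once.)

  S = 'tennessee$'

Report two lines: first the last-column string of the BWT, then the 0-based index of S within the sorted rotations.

All 10 rotations (rotation i = S[i:]+S[:i]):
  rot[0] = tennessee$
  rot[1] = ennessee$t
  rot[2] = nnessee$te
  rot[3] = nessee$ten
  rot[4] = essee$tenn
  rot[5] = ssee$tenne
  rot[6] = see$tennes
  rot[7] = ee$tenness
  rot[8] = e$tennesse
  rot[9] = $tennessee
Sorted (with $ < everything):
  sorted[0] = $tennessee  (last char: 'e')
  sorted[1] = e$tennesse  (last char: 'e')
  sorted[2] = ee$tenness  (last char: 's')
  sorted[3] = ennessee$t  (last char: 't')
  sorted[4] = essee$tenn  (last char: 'n')
  sorted[5] = nessee$ten  (last char: 'n')
  sorted[6] = nnessee$te  (last char: 'e')
  sorted[7] = see$tennes  (last char: 's')
  sorted[8] = ssee$tenne  (last char: 'e')
  sorted[9] = tennessee$  (last char: '$')
Last column: eestnnese$
Original string S is at sorted index 9

Answer: eestnnese$
9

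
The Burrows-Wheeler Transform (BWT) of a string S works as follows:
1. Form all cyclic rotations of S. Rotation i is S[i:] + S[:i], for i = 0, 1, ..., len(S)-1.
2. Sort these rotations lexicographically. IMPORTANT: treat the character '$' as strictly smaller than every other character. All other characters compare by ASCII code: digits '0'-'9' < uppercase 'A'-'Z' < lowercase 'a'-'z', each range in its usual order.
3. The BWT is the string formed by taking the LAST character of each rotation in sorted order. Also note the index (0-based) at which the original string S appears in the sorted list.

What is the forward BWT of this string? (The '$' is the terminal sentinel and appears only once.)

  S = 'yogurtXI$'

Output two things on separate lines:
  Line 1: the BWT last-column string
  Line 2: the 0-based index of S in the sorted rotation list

All 9 rotations (rotation i = S[i:]+S[:i]):
  rot[0] = yogurtXI$
  rot[1] = ogurtXI$y
  rot[2] = gurtXI$yo
  rot[3] = urtXI$yog
  rot[4] = rtXI$yogu
  rot[5] = tXI$yogur
  rot[6] = XI$yogurt
  rot[7] = I$yogurtX
  rot[8] = $yogurtXI
Sorted (with $ < everything):
  sorted[0] = $yogurtXI  (last char: 'I')
  sorted[1] = I$yogurtX  (last char: 'X')
  sorted[2] = XI$yogurt  (last char: 't')
  sorted[3] = gurtXI$yo  (last char: 'o')
  sorted[4] = ogurtXI$y  (last char: 'y')
  sorted[5] = rtXI$yogu  (last char: 'u')
  sorted[6] = tXI$yogur  (last char: 'r')
  sorted[7] = urtXI$yog  (last char: 'g')
  sorted[8] = yogurtXI$  (last char: '$')
Last column: IXtoyurg$
Original string S is at sorted index 8

Answer: IXtoyurg$
8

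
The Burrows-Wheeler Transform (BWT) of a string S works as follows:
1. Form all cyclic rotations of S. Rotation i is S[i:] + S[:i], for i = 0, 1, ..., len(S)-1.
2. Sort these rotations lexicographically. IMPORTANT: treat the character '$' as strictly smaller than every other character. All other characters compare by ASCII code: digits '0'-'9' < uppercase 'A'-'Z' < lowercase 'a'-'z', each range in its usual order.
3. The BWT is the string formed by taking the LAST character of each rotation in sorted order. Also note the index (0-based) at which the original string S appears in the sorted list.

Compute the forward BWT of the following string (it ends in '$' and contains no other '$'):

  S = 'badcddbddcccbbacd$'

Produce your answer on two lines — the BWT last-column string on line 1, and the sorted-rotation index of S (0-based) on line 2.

Answer: dbbb$cdccdadcddacb
4

Derivation:
All 18 rotations (rotation i = S[i:]+S[:i]):
  rot[0] = badcddbddcccbbacd$
  rot[1] = adcddbddcccbbacd$b
  rot[2] = dcddbddcccbbacd$ba
  rot[3] = cddbddcccbbacd$bad
  rot[4] = ddbddcccbbacd$badc
  rot[5] = dbddcccbbacd$badcd
  rot[6] = bddcccbbacd$badcdd
  rot[7] = ddcccbbacd$badcddb
  rot[8] = dcccbbacd$badcddbd
  rot[9] = cccbbacd$badcddbdd
  rot[10] = ccbbacd$badcddbddc
  rot[11] = cbbacd$badcddbddcc
  rot[12] = bbacd$badcddbddccc
  rot[13] = bacd$badcddbddcccb
  rot[14] = acd$badcddbddcccbb
  rot[15] = cd$badcddbddcccbba
  rot[16] = d$badcddbddcccbbac
  rot[17] = $badcddbddcccbbacd
Sorted (with $ < everything):
  sorted[0] = $badcddbddcccbbacd  (last char: 'd')
  sorted[1] = acd$badcddbddcccbb  (last char: 'b')
  sorted[2] = adcddbddcccbbacd$b  (last char: 'b')
  sorted[3] = bacd$badcddbddcccb  (last char: 'b')
  sorted[4] = badcddbddcccbbacd$  (last char: '$')
  sorted[5] = bbacd$badcddbddccc  (last char: 'c')
  sorted[6] = bddcccbbacd$badcdd  (last char: 'd')
  sorted[7] = cbbacd$badcddbddcc  (last char: 'c')
  sorted[8] = ccbbacd$badcddbddc  (last char: 'c')
  sorted[9] = cccbbacd$badcddbdd  (last char: 'd')
  sorted[10] = cd$badcddbddcccbba  (last char: 'a')
  sorted[11] = cddbddcccbbacd$bad  (last char: 'd')
  sorted[12] = d$badcddbddcccbbac  (last char: 'c')
  sorted[13] = dbddcccbbacd$badcd  (last char: 'd')
  sorted[14] = dcccbbacd$badcddbd  (last char: 'd')
  sorted[15] = dcddbddcccbbacd$ba  (last char: 'a')
  sorted[16] = ddbddcccbbacd$badc  (last char: 'c')
  sorted[17] = ddcccbbacd$badcddb  (last char: 'b')
Last column: dbbb$cdccdadcddacb
Original string S is at sorted index 4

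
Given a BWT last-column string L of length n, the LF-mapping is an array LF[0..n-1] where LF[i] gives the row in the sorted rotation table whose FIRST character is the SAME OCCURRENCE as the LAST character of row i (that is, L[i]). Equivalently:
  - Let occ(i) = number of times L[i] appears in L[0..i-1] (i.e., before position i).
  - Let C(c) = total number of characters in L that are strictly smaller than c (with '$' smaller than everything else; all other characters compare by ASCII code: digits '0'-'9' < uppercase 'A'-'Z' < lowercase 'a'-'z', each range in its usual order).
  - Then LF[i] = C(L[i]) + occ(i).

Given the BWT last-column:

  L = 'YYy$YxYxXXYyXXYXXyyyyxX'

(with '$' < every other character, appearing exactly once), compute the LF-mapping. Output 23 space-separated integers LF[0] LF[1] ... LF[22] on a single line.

Char counts: '$':1, 'X':7, 'Y':6, 'x':3, 'y':6
C (first-col start): C('$')=0, C('X')=1, C('Y')=8, C('x')=14, C('y')=17
L[0]='Y': occ=0, LF[0]=C('Y')+0=8+0=8
L[1]='Y': occ=1, LF[1]=C('Y')+1=8+1=9
L[2]='y': occ=0, LF[2]=C('y')+0=17+0=17
L[3]='$': occ=0, LF[3]=C('$')+0=0+0=0
L[4]='Y': occ=2, LF[4]=C('Y')+2=8+2=10
L[5]='x': occ=0, LF[5]=C('x')+0=14+0=14
L[6]='Y': occ=3, LF[6]=C('Y')+3=8+3=11
L[7]='x': occ=1, LF[7]=C('x')+1=14+1=15
L[8]='X': occ=0, LF[8]=C('X')+0=1+0=1
L[9]='X': occ=1, LF[9]=C('X')+1=1+1=2
L[10]='Y': occ=4, LF[10]=C('Y')+4=8+4=12
L[11]='y': occ=1, LF[11]=C('y')+1=17+1=18
L[12]='X': occ=2, LF[12]=C('X')+2=1+2=3
L[13]='X': occ=3, LF[13]=C('X')+3=1+3=4
L[14]='Y': occ=5, LF[14]=C('Y')+5=8+5=13
L[15]='X': occ=4, LF[15]=C('X')+4=1+4=5
L[16]='X': occ=5, LF[16]=C('X')+5=1+5=6
L[17]='y': occ=2, LF[17]=C('y')+2=17+2=19
L[18]='y': occ=3, LF[18]=C('y')+3=17+3=20
L[19]='y': occ=4, LF[19]=C('y')+4=17+4=21
L[20]='y': occ=5, LF[20]=C('y')+5=17+5=22
L[21]='x': occ=2, LF[21]=C('x')+2=14+2=16
L[22]='X': occ=6, LF[22]=C('X')+6=1+6=7

Answer: 8 9 17 0 10 14 11 15 1 2 12 18 3 4 13 5 6 19 20 21 22 16 7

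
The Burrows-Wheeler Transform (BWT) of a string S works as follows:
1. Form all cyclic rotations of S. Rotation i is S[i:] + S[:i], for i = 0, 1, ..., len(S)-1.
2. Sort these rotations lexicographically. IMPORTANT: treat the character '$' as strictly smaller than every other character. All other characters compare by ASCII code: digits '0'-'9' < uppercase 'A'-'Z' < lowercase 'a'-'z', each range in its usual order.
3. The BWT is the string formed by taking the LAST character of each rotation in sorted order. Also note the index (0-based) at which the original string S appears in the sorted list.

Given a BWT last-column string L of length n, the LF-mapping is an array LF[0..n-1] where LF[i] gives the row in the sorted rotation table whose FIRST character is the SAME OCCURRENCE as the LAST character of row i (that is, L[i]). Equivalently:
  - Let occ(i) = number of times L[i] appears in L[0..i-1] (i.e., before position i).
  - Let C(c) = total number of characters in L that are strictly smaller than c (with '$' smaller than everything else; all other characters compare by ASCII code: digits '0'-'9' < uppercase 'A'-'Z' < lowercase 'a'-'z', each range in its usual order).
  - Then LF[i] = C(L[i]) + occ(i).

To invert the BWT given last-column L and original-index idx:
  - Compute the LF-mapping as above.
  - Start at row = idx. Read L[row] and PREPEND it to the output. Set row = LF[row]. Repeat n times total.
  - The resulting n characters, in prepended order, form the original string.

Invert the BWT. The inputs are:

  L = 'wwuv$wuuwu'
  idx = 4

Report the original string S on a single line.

Answer: uwwvuwuuw$

Derivation:
LF mapping: 6 7 1 5 0 8 2 3 9 4
Walk LF starting at row 4, prepending L[row]:
  step 1: row=4, L[4]='$', prepend. Next row=LF[4]=0
  step 2: row=0, L[0]='w', prepend. Next row=LF[0]=6
  step 3: row=6, L[6]='u', prepend. Next row=LF[6]=2
  step 4: row=2, L[2]='u', prepend. Next row=LF[2]=1
  step 5: row=1, L[1]='w', prepend. Next row=LF[1]=7
  step 6: row=7, L[7]='u', prepend. Next row=LF[7]=3
  step 7: row=3, L[3]='v', prepend. Next row=LF[3]=5
  step 8: row=5, L[5]='w', prepend. Next row=LF[5]=8
  step 9: row=8, L[8]='w', prepend. Next row=LF[8]=9
  step 10: row=9, L[9]='u', prepend. Next row=LF[9]=4
Reversed output: uwwvuwuuw$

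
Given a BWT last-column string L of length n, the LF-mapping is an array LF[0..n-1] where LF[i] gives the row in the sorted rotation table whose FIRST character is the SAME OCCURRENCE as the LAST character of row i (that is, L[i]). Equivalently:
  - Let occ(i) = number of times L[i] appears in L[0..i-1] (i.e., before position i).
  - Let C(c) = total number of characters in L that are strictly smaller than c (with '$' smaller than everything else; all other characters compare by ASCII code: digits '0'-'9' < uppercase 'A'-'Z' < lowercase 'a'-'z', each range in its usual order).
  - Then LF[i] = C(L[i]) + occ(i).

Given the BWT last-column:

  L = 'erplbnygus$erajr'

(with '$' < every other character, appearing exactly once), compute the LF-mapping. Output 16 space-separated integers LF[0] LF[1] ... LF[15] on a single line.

Answer: 3 10 9 7 2 8 15 5 14 13 0 4 11 1 6 12

Derivation:
Char counts: '$':1, 'a':1, 'b':1, 'e':2, 'g':1, 'j':1, 'l':1, 'n':1, 'p':1, 'r':3, 's':1, 'u':1, 'y':1
C (first-col start): C('$')=0, C('a')=1, C('b')=2, C('e')=3, C('g')=5, C('j')=6, C('l')=7, C('n')=8, C('p')=9, C('r')=10, C('s')=13, C('u')=14, C('y')=15
L[0]='e': occ=0, LF[0]=C('e')+0=3+0=3
L[1]='r': occ=0, LF[1]=C('r')+0=10+0=10
L[2]='p': occ=0, LF[2]=C('p')+0=9+0=9
L[3]='l': occ=0, LF[3]=C('l')+0=7+0=7
L[4]='b': occ=0, LF[4]=C('b')+0=2+0=2
L[5]='n': occ=0, LF[5]=C('n')+0=8+0=8
L[6]='y': occ=0, LF[6]=C('y')+0=15+0=15
L[7]='g': occ=0, LF[7]=C('g')+0=5+0=5
L[8]='u': occ=0, LF[8]=C('u')+0=14+0=14
L[9]='s': occ=0, LF[9]=C('s')+0=13+0=13
L[10]='$': occ=0, LF[10]=C('$')+0=0+0=0
L[11]='e': occ=1, LF[11]=C('e')+1=3+1=4
L[12]='r': occ=1, LF[12]=C('r')+1=10+1=11
L[13]='a': occ=0, LF[13]=C('a')+0=1+0=1
L[14]='j': occ=0, LF[14]=C('j')+0=6+0=6
L[15]='r': occ=2, LF[15]=C('r')+2=10+2=12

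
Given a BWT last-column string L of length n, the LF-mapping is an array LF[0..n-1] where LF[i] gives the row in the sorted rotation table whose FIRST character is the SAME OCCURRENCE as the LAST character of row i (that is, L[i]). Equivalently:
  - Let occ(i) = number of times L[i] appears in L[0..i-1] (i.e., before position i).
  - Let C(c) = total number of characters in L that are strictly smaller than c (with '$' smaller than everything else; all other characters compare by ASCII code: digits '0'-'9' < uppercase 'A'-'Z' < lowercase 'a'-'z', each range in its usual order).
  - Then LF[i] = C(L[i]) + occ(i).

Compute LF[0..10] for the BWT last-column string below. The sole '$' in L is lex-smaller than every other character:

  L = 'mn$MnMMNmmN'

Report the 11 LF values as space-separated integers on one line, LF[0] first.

Answer: 6 9 0 1 10 2 3 4 7 8 5

Derivation:
Char counts: '$':1, 'M':3, 'N':2, 'm':3, 'n':2
C (first-col start): C('$')=0, C('M')=1, C('N')=4, C('m')=6, C('n')=9
L[0]='m': occ=0, LF[0]=C('m')+0=6+0=6
L[1]='n': occ=0, LF[1]=C('n')+0=9+0=9
L[2]='$': occ=0, LF[2]=C('$')+0=0+0=0
L[3]='M': occ=0, LF[3]=C('M')+0=1+0=1
L[4]='n': occ=1, LF[4]=C('n')+1=9+1=10
L[5]='M': occ=1, LF[5]=C('M')+1=1+1=2
L[6]='M': occ=2, LF[6]=C('M')+2=1+2=3
L[7]='N': occ=0, LF[7]=C('N')+0=4+0=4
L[8]='m': occ=1, LF[8]=C('m')+1=6+1=7
L[9]='m': occ=2, LF[9]=C('m')+2=6+2=8
L[10]='N': occ=1, LF[10]=C('N')+1=4+1=5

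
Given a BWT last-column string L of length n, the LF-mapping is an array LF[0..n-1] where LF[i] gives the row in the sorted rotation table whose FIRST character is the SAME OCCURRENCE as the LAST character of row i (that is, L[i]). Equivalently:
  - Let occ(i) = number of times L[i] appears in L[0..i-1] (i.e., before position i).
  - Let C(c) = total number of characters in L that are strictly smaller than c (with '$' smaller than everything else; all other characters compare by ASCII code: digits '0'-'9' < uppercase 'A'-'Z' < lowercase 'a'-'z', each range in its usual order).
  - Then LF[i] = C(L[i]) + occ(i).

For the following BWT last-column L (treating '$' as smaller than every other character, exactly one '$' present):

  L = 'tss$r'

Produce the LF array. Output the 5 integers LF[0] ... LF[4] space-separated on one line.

Answer: 4 2 3 0 1

Derivation:
Char counts: '$':1, 'r':1, 's':2, 't':1
C (first-col start): C('$')=0, C('r')=1, C('s')=2, C('t')=4
L[0]='t': occ=0, LF[0]=C('t')+0=4+0=4
L[1]='s': occ=0, LF[1]=C('s')+0=2+0=2
L[2]='s': occ=1, LF[2]=C('s')+1=2+1=3
L[3]='$': occ=0, LF[3]=C('$')+0=0+0=0
L[4]='r': occ=0, LF[4]=C('r')+0=1+0=1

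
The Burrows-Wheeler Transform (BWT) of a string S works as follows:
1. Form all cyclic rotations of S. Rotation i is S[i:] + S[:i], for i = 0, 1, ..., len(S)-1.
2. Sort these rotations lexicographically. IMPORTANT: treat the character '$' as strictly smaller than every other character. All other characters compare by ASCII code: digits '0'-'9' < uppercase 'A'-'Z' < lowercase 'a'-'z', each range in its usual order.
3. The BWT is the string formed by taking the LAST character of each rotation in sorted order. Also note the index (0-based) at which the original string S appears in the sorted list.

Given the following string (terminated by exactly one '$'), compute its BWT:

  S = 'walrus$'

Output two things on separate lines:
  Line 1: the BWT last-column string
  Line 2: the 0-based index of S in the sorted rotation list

All 7 rotations (rotation i = S[i:]+S[:i]):
  rot[0] = walrus$
  rot[1] = alrus$w
  rot[2] = lrus$wa
  rot[3] = rus$wal
  rot[4] = us$walr
  rot[5] = s$walru
  rot[6] = $walrus
Sorted (with $ < everything):
  sorted[0] = $walrus  (last char: 's')
  sorted[1] = alrus$w  (last char: 'w')
  sorted[2] = lrus$wa  (last char: 'a')
  sorted[3] = rus$wal  (last char: 'l')
  sorted[4] = s$walru  (last char: 'u')
  sorted[5] = us$walr  (last char: 'r')
  sorted[6] = walrus$  (last char: '$')
Last column: swalur$
Original string S is at sorted index 6

Answer: swalur$
6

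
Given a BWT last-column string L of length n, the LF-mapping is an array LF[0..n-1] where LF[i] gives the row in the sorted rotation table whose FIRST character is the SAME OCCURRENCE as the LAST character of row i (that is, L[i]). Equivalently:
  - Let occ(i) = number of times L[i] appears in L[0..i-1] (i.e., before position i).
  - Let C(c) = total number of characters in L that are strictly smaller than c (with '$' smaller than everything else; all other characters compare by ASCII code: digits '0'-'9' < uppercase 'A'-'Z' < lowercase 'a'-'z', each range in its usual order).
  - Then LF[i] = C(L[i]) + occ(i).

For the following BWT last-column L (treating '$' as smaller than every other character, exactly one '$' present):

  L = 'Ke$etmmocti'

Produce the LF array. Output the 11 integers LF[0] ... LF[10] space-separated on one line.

Char counts: '$':1, 'K':1, 'c':1, 'e':2, 'i':1, 'm':2, 'o':1, 't':2
C (first-col start): C('$')=0, C('K')=1, C('c')=2, C('e')=3, C('i')=5, C('m')=6, C('o')=8, C('t')=9
L[0]='K': occ=0, LF[0]=C('K')+0=1+0=1
L[1]='e': occ=0, LF[1]=C('e')+0=3+0=3
L[2]='$': occ=0, LF[2]=C('$')+0=0+0=0
L[3]='e': occ=1, LF[3]=C('e')+1=3+1=4
L[4]='t': occ=0, LF[4]=C('t')+0=9+0=9
L[5]='m': occ=0, LF[5]=C('m')+0=6+0=6
L[6]='m': occ=1, LF[6]=C('m')+1=6+1=7
L[7]='o': occ=0, LF[7]=C('o')+0=8+0=8
L[8]='c': occ=0, LF[8]=C('c')+0=2+0=2
L[9]='t': occ=1, LF[9]=C('t')+1=9+1=10
L[10]='i': occ=0, LF[10]=C('i')+0=5+0=5

Answer: 1 3 0 4 9 6 7 8 2 10 5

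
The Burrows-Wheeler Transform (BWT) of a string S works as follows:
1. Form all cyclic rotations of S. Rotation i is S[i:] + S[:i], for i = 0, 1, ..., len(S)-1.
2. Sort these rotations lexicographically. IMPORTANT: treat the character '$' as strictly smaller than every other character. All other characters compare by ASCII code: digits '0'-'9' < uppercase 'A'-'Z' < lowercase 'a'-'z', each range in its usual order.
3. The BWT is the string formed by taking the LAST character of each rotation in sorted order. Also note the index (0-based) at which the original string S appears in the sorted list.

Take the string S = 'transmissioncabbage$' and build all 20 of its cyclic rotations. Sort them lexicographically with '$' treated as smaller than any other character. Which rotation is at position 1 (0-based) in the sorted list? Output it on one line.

Answer: abbage$transmissionc

Derivation:
All 20 rotations (rotation i = S[i:]+S[:i]):
  rot[0] = transmissioncabbage$
  rot[1] = ransmissioncabbage$t
  rot[2] = ansmissioncabbage$tr
  rot[3] = nsmissioncabbage$tra
  rot[4] = smissioncabbage$tran
  rot[5] = missioncabbage$trans
  rot[6] = issioncabbage$transm
  rot[7] = ssioncabbage$transmi
  rot[8] = sioncabbage$transmis
  rot[9] = ioncabbage$transmiss
  rot[10] = oncabbage$transmissi
  rot[11] = ncabbage$transmissio
  rot[12] = cabbage$transmission
  rot[13] = abbage$transmissionc
  rot[14] = bbage$transmissionca
  rot[15] = bage$transmissioncab
  rot[16] = age$transmissioncabb
  rot[17] = ge$transmissioncabba
  rot[18] = e$transmissioncabbag
  rot[19] = $transmissioncabbage
Sorted (with $ < everything):
  sorted[0] = $transmissioncabbage
  sorted[1] = abbage$transmissionc
  sorted[2] = age$transmissioncabb
  sorted[3] = ansmissioncabbage$tr
  sorted[4] = bage$transmissioncab
  sorted[5] = bbage$transmissionca
  sorted[6] = cabbage$transmission
  sorted[7] = e$transmissioncabbag
  sorted[8] = ge$transmissioncabba
  sorted[9] = ioncabbage$transmiss
  sorted[10] = issioncabbage$transm
  sorted[11] = missioncabbage$trans
  sorted[12] = ncabbage$transmissio
  sorted[13] = nsmissioncabbage$tra
  sorted[14] = oncabbage$transmissi
  sorted[15] = ransmissioncabbage$t
  sorted[16] = sioncabbage$transmis
  sorted[17] = smissioncabbage$tran
  sorted[18] = ssioncabbage$transmi
  sorted[19] = transmissioncabbage$
sorted[1] = abbage$transmissionc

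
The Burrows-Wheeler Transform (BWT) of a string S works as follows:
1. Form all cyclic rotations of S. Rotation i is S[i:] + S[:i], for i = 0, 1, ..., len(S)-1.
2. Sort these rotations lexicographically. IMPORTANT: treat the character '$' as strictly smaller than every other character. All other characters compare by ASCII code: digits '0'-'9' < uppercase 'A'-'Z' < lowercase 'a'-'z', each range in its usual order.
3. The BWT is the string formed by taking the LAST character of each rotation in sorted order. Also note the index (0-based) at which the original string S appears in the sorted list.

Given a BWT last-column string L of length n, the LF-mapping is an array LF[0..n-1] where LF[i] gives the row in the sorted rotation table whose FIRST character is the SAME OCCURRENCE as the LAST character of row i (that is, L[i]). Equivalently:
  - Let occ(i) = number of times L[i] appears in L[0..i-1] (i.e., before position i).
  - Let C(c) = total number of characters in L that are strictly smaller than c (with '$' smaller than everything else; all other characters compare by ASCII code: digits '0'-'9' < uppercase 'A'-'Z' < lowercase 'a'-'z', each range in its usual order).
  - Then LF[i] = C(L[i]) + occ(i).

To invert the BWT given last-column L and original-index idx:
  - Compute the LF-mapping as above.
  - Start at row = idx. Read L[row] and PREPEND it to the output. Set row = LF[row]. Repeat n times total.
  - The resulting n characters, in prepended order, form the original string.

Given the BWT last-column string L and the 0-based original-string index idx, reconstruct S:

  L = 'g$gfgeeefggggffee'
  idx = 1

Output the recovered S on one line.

LF mapping: 10 0 11 6 12 1 2 3 7 13 14 15 16 8 9 4 5
Walk LF starting at row 1, prepending L[row]:
  step 1: row=1, L[1]='$', prepend. Next row=LF[1]=0
  step 2: row=0, L[0]='g', prepend. Next row=LF[0]=10
  step 3: row=10, L[10]='g', prepend. Next row=LF[10]=14
  step 4: row=14, L[14]='f', prepend. Next row=LF[14]=9
  step 5: row=9, L[9]='g', prepend. Next row=LF[9]=13
  step 6: row=13, L[13]='f', prepend. Next row=LF[13]=8
  step 7: row=8, L[8]='f', prepend. Next row=LF[8]=7
  step 8: row=7, L[7]='e', prepend. Next row=LF[7]=3
  step 9: row=3, L[3]='f', prepend. Next row=LF[3]=6
  step 10: row=6, L[6]='e', prepend. Next row=LF[6]=2
  step 11: row=2, L[2]='g', prepend. Next row=LF[2]=11
  step 12: row=11, L[11]='g', prepend. Next row=LF[11]=15
  step 13: row=15, L[15]='e', prepend. Next row=LF[15]=4
  step 14: row=4, L[4]='g', prepend. Next row=LF[4]=12
  step 15: row=12, L[12]='g', prepend. Next row=LF[12]=16
  step 16: row=16, L[16]='e', prepend. Next row=LF[16]=5
  step 17: row=5, L[5]='e', prepend. Next row=LF[5]=1
Reversed output: eeggeggefeffgfgg$

Answer: eeggeggefeffgfgg$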